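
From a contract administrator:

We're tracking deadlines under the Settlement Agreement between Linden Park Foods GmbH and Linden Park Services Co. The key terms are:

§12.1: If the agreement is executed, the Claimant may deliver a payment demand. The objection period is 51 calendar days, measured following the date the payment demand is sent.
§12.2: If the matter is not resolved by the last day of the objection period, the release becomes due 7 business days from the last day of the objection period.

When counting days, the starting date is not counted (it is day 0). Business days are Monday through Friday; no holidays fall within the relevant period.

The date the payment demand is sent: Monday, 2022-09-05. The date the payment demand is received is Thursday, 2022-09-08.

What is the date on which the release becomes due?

2022-11-04

The last day of the objection period: 2022-09-05 + 51 days = 2022-10-26.
The date on which the release becomes due: 7 business days after Wednesday, 2022-10-26, skipping weekends — Oct 27, Oct 28, Oct 31, Nov 1, Nov 2, Nov 3, Nov 4 — lands on Friday, 2022-11-04.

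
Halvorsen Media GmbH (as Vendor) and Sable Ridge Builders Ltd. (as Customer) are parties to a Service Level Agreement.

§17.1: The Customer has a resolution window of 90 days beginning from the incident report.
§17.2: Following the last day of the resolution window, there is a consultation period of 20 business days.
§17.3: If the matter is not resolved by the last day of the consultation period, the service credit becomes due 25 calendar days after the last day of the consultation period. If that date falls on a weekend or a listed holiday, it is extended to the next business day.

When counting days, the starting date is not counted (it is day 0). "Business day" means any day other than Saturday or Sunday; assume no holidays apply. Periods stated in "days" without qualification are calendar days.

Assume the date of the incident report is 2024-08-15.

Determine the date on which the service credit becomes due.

2025-01-06

The last day of the resolution window: 90 calendar days after 2024-08-15 is 2024-11-13.
The last day of the consultation period: counting 20 business days from Wednesday, 2024-11-13 (Nov 14, Nov 15, Nov 18, Nov 19, …, Dec 9, Dec 10, Dec 11, skipping weekends) reaches Wednesday, 2024-12-11.
The date on which the service credit becomes due: 25 calendar days after 2024-12-11 is 2025-01-05. That falls on a Sunday, so it rolls to the next business day, Monday, 2025-01-06.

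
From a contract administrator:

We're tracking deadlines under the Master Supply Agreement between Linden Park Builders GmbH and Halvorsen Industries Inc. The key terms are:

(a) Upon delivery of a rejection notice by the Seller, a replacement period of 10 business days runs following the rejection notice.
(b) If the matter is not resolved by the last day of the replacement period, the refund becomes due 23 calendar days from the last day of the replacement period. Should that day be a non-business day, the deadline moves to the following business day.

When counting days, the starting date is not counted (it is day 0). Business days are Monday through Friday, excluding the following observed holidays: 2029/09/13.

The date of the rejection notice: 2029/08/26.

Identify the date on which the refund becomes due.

2029/10/01

The last day of the replacement period: counting 10 business days from Sunday, 2029/08/26 (Aug 27, Aug 28, Aug 29, Aug 30, Aug 31, Sep 3, Sep 4, Sep 5, Sep 6, Sep 7, skipping weekends) reaches Friday, 2029/09/07.
The date on which the refund becomes due: 23 calendar days after 2029/09/07 is 2029/09/30. That falls on a Sunday, so it rolls to the next business day, Monday, 2029/10/01.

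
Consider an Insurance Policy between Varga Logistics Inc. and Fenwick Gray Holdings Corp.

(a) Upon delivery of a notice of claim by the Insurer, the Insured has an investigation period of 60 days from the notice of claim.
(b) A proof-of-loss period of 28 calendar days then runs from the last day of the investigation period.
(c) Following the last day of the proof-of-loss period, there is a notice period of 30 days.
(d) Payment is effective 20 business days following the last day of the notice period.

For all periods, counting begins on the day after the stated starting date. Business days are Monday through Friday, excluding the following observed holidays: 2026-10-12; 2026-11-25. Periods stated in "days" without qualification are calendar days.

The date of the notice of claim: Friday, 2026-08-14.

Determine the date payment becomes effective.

The last day of the investigation period: 60 calendar days after 2026-08-14 is 2026-10-13.
The last day of the proof-of-loss period: 2026-10-13 + 28 days = 2026-11-10.
The last day of the notice period: 2026-11-10 + 30 days = 2026-12-10.
From Thursday, 2026-12-10, 20 business days (Dec 11, Dec 14, Dec 15, Dec 16, …, Jan 5, Jan 6, Jan 7, skipping weekends) brings us to Thursday, 2027-01-07, which is the date payment becomes effective.

2027-01-07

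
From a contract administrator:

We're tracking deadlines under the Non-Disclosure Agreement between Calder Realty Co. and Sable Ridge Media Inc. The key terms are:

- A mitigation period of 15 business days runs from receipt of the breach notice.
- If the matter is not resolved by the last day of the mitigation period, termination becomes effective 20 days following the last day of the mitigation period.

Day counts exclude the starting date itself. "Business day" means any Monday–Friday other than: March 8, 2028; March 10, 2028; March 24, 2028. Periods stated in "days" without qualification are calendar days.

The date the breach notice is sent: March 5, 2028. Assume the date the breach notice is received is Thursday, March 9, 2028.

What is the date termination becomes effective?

April 23, 2028

The last day of the mitigation period: 15 business days after Thursday, March 9, 2028, skipping weekends and the listed holidays on Mar 10, Mar 24 — Mar 13, Mar 14, Mar 15, Mar 16, …, Mar 30, Mar 31, Apr 3 — lands on Monday, April 3, 2028.
The date termination becomes effective: April 3, 2028 + 20 days = April 23, 2028.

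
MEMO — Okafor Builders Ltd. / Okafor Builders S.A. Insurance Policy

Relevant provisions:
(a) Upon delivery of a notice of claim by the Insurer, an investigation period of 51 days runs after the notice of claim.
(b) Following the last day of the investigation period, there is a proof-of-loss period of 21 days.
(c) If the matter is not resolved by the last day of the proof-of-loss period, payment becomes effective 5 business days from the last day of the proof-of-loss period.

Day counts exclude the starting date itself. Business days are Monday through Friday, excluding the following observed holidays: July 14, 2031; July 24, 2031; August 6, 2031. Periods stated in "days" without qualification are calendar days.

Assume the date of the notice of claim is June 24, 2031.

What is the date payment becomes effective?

The last day of the investigation period: June 24, 2031 + 51 days = August 14, 2031.
Adding 21 calendar days to August 14, 2031 gives September 4, 2031, which is the last day of the proof-of-loss period.
The date payment becomes effective: 5 business days after Thursday, September 4, 2031, skipping weekends — Sep 5, Sep 8, Sep 9, Sep 10, Sep 11 — lands on Thursday, September 11, 2031.

September 11, 2031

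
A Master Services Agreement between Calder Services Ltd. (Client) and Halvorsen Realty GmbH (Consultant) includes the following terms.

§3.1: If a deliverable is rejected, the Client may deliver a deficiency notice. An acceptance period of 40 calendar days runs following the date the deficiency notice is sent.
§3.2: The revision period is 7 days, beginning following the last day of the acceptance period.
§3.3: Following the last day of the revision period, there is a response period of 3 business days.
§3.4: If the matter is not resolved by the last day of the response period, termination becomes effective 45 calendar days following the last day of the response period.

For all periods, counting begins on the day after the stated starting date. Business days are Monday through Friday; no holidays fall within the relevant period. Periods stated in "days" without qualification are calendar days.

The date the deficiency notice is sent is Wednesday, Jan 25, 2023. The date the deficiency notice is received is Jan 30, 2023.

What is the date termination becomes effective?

Apr 30, 2023

The last day of the acceptance period: Jan 25, 2023 + 40 days = Mar 6, 2023.
The last day of the revision period: 7 calendar days after Mar 6, 2023 is Mar 13, 2023.
From Monday, Mar 13, 2023, 3 business days (Mar 14, Mar 15, Mar 16, skipping weekends) brings us to Thursday, Mar 16, 2023, which is the last day of the response period.
The date termination becomes effective: Mar 16, 2023 + 45 days = Apr 30, 2023.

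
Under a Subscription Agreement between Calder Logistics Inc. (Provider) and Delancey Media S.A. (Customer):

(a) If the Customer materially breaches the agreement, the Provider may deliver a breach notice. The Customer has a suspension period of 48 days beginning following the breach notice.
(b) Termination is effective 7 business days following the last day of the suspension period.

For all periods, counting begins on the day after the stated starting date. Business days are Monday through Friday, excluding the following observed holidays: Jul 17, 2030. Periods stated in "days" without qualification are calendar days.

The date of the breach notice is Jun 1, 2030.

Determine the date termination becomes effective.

Jul 30, 2030

The last day of the suspension period: 48 calendar days after Jun 1, 2030 is Jul 19, 2030.
The date termination becomes effective: 7 business days after Friday, Jul 19, 2030, skipping weekends — Jul 22, Jul 23, Jul 24, Jul 25, Jul 26, Jul 29, Jul 30 — lands on Tuesday, Jul 30, 2030.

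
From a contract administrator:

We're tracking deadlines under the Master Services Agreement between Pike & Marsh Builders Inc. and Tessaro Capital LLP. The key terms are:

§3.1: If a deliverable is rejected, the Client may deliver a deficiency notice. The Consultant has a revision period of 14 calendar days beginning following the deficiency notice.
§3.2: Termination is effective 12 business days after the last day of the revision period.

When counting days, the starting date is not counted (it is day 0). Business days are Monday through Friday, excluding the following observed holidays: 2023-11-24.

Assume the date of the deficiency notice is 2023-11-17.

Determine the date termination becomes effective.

2023-12-19

The last day of the revision period: 14 calendar days after 2023-11-17 is 2023-12-01.
From Friday, 2023-12-01, 12 business days (Dec 4, Dec 5, Dec 6, Dec 7, …, Dec 15, Dec 18, Dec 19, skipping weekends) brings us to Tuesday, 2023-12-19, which is the date termination becomes effective.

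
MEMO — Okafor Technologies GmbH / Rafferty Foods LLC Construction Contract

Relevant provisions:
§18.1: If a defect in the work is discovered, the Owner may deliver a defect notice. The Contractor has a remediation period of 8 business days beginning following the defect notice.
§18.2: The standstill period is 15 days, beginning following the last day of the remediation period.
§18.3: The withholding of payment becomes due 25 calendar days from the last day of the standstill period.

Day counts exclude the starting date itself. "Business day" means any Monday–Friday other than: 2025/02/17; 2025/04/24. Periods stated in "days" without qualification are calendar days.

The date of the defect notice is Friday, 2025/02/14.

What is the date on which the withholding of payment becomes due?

From Friday, 2025/02/14, 8 business days (Feb 18, Feb 19, Feb 20, Feb 21, Feb 24, Feb 25, Feb 26, Feb 27, skipping weekends and the listed holiday on Feb 17) brings us to Thursday, 2025/02/27, which is the last day of the remediation period.
The last day of the standstill period: 15 calendar days after 2025/02/27 is 2025/03/14.
The date on which the withholding of payment becomes due: 25 calendar days after 2025/03/14 is 2025/04/08.

2025/04/08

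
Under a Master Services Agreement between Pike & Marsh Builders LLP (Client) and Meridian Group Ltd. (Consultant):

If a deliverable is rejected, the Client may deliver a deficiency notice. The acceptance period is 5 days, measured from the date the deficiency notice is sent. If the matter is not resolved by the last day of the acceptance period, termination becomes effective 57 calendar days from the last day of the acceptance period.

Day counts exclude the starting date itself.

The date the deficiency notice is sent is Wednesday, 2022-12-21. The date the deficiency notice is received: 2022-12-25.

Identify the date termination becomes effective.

2023-02-21

Adding 5 calendar days to 2022-12-21 gives 2022-12-26, which is the last day of the acceptance period.
The date termination becomes effective: 2022-12-26 + 57 days = 2023-02-21.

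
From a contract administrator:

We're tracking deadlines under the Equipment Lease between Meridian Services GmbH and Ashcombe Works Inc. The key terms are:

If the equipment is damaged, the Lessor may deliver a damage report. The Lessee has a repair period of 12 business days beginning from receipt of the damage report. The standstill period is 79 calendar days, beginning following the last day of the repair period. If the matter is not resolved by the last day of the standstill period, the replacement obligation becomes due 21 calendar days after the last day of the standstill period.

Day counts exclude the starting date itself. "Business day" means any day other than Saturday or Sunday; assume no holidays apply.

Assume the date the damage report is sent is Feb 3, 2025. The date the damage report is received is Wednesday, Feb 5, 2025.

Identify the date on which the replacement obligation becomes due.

Jun 1, 2025

The last day of the repair period: 12 business days after Wednesday, Feb 5, 2025, skipping weekends — Feb 6, Feb 7, Feb 10, Feb 11, …, Feb 19, Feb 20, Feb 21 — lands on Friday, Feb 21, 2025.
The last day of the standstill period: 79 calendar days after Feb 21, 2025 is May 11, 2025.
The date on which the replacement obligation becomes due: 21 calendar days after May 11, 2025 is Jun 1, 2025.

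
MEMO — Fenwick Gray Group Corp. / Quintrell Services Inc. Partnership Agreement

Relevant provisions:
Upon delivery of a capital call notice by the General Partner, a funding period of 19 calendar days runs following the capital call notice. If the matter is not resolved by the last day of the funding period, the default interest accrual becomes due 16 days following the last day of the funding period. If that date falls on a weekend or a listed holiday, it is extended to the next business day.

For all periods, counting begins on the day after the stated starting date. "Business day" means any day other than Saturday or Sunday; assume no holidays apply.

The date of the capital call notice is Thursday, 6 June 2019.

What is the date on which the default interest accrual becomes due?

The last day of the funding period: 6 June 2019 + 19 days = 25 June 2019.
The date on which the default interest accrual becomes due: 25 June 2019 + 16 days = 11 July 2019. 11 July 2019 is a Thursday, so no roll-forward applies.

11 July 2019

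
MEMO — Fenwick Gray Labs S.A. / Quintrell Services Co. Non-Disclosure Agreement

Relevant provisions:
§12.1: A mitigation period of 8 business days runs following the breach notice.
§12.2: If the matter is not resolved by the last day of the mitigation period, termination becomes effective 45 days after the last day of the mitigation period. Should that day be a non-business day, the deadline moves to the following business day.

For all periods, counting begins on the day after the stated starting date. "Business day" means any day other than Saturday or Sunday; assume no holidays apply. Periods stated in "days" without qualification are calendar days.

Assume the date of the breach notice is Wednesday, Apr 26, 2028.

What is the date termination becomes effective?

Jun 22, 2028

The last day of the mitigation period: counting 8 business days from Wednesday, Apr 26, 2028 (Apr 27, Apr 28, May 1, May 2, May 3, May 4, May 5, May 8, skipping weekends) reaches Monday, May 8, 2028.
Adding 45 calendar days to May 8, 2028 gives Jun 22, 2028, which is the date termination becomes effective. Jun 22, 2028 is a Thursday, so no roll-forward applies.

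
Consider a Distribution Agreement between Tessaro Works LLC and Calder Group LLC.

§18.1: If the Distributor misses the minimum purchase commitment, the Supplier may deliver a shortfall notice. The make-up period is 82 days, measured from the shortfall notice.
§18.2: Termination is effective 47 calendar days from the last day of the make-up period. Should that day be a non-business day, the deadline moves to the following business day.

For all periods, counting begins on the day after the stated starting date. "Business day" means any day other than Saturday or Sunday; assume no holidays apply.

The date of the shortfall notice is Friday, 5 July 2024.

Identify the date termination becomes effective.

11 November 2024

Adding 82 calendar days to 5 July 2024 gives 25 September 2024, which is the last day of the make-up period.
Adding 47 calendar days to 25 September 2024 gives 11 November 2024, which is the date termination becomes effective. 11 November 2024 is a Monday, so no roll-forward applies.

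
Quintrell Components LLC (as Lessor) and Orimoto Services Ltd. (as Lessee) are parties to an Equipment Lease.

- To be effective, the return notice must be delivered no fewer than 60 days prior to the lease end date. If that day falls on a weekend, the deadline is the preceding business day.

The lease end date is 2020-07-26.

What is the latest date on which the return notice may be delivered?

2020-05-27

Counting back 60 calendar days from 2020-07-26 gives 2020-05-27. That is a Wednesday, so no adjustment is needed.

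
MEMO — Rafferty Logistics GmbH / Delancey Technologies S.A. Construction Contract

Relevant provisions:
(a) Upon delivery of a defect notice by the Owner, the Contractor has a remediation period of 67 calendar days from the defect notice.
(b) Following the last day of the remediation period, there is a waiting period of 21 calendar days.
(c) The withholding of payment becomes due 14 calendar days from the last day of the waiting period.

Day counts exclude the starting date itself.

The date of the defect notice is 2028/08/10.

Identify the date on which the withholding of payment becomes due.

2028/11/20

The last day of the remediation period: 67 calendar days after 2028/08/10 is 2028/10/16.
The last day of the waiting period: 21 calendar days after 2028/10/16 is 2028/11/06.
Adding 14 calendar days to 2028/11/06 gives 2028/11/20, which is the date on which the withholding of payment becomes due.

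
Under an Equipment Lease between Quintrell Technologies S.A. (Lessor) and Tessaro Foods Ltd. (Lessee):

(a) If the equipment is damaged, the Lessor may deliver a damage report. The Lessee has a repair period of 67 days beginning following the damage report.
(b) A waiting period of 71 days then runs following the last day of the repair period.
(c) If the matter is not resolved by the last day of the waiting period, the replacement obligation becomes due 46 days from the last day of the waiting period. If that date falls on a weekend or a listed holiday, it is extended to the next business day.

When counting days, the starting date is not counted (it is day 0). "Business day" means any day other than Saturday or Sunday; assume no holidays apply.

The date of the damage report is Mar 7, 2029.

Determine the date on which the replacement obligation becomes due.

Sep 7, 2029

Adding 67 calendar days to Mar 7, 2029 gives May 13, 2029, which is the last day of the repair period.
The last day of the waiting period: May 13, 2029 + 71 days = Jul 23, 2029.
Adding 46 calendar days to Jul 23, 2029 gives Sep 7, 2029, which is the date on which the replacement obligation becomes due. Sep 7, 2029 is a Friday, so no roll-forward applies.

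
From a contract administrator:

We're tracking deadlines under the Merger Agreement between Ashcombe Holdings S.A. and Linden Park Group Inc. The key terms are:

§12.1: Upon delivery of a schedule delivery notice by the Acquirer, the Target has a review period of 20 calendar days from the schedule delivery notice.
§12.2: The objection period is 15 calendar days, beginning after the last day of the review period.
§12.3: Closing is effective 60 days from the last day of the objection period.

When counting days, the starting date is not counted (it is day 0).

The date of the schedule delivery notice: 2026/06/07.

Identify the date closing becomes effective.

2026/09/10

Adding 20 calendar days to 2026/06/07 gives 2026/06/27, which is the last day of the review period.
The last day of the objection period: 2026/06/27 + 15 days = 2026/07/12.
Adding 60 calendar days to 2026/07/12 gives 2026/09/10, which is the date closing becomes effective.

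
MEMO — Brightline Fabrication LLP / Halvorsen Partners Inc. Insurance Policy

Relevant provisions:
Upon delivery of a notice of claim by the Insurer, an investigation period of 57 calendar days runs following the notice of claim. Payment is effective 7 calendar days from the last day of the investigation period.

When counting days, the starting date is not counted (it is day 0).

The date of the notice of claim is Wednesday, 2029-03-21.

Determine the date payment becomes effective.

2029-05-24

The last day of the investigation period: 57 calendar days after 2029-03-21 is 2029-05-17.
Adding 7 calendar days to 2029-05-17 gives 2029-05-24, which is the date payment becomes effective.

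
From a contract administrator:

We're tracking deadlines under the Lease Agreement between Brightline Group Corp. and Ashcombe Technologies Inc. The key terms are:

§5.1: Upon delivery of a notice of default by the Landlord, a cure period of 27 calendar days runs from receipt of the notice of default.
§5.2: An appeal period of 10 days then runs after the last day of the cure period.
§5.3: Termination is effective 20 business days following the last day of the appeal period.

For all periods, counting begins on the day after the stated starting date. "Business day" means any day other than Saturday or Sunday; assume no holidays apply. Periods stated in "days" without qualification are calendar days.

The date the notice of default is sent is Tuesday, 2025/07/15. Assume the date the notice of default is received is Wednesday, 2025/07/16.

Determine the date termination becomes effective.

Adding 27 calendar days to 2025/07/16 gives 2025/08/12, which is the last day of the cure period.
The last day of the appeal period: 2025/08/12 + 10 days = 2025/08/22.
From Friday, 2025/08/22, 20 business days (Aug 25, Aug 26, Aug 27, Aug 28, …, Sep 17, Sep 18, Sep 19, skipping weekends) brings us to Friday, 2025/09/19, which is the date termination becomes effective.

2025/09/19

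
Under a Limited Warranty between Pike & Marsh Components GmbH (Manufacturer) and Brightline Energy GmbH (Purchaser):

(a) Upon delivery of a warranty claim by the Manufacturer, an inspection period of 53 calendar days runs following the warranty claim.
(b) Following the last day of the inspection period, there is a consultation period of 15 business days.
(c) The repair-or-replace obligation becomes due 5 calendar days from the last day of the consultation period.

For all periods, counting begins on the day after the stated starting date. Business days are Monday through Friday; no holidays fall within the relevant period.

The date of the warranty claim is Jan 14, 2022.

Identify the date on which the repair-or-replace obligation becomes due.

The last day of the inspection period: Jan 14, 2022 + 53 days = Mar 8, 2022.
The last day of the consultation period: counting 15 business days from Tuesday, Mar 8, 2022 (Mar 9, Mar 10, Mar 11, Mar 14, …, Mar 25, Mar 28, Mar 29, skipping weekends) reaches Tuesday, Mar 29, 2022.
The date on which the repair-or-replace obligation becomes due: Mar 29, 2022 + 5 days = Apr 3, 2022.

Apr 3, 2022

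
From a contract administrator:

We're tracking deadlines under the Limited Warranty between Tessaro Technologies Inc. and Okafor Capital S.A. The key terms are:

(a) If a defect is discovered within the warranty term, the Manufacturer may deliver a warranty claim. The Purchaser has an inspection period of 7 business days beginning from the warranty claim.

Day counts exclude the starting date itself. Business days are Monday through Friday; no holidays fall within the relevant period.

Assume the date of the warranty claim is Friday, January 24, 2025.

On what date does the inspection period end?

The last day of the inspection period: 7 business days after Friday, January 24, 2025, skipping weekends — Jan 27, Jan 28, Jan 29, Jan 30, Jan 31, Feb 3, Feb 4 — lands on Tuesday, February 4, 2025.

February 4, 2025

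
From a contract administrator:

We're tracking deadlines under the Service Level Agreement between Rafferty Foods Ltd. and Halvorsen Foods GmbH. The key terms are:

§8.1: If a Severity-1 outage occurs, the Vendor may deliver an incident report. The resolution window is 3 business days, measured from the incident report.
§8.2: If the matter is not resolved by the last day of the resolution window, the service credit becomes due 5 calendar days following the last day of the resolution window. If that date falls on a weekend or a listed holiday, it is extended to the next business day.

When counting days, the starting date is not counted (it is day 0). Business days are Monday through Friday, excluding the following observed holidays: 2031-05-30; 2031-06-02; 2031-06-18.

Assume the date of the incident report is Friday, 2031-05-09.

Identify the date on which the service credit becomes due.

The last day of the resolution window: 3 business days after Friday, 2031-05-09, skipping weekends — May 12, May 13, May 14 — lands on Wednesday, 2031-05-14.
The date on which the service credit becomes due: 2031-05-14 + 5 days = 2031-05-19. 2031-05-19 is a Monday and is not a listed holiday, so no roll-forward applies.

2031-05-19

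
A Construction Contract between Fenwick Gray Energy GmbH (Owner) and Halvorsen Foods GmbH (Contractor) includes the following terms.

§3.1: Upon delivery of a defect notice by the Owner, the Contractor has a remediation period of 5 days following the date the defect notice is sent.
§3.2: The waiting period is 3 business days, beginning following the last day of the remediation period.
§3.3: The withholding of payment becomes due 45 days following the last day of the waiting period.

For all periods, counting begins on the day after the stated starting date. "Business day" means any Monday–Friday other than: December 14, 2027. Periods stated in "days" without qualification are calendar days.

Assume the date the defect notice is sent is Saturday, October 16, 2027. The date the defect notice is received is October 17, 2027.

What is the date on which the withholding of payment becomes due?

December 10, 2027

The last day of the remediation period: 5 calendar days after October 16, 2027 is October 21, 2027.
The last day of the waiting period: 3 business days after Thursday, October 21, 2027, skipping weekends — Oct 22, Oct 25, Oct 26 — lands on Tuesday, October 26, 2027.
The date on which the withholding of payment becomes due: 45 calendar days after October 26, 2027 is December 10, 2027.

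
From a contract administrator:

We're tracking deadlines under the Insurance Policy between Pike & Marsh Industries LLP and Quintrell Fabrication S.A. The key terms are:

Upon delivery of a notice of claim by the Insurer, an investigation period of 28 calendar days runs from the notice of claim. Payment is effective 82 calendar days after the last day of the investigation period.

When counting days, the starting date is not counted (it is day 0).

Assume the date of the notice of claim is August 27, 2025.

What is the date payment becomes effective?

The last day of the investigation period: 28 calendar days after August 27, 2025 is September 24, 2025.
Adding 82 calendar days to September 24, 2025 gives December 15, 2025, which is the date payment becomes effective.

December 15, 2025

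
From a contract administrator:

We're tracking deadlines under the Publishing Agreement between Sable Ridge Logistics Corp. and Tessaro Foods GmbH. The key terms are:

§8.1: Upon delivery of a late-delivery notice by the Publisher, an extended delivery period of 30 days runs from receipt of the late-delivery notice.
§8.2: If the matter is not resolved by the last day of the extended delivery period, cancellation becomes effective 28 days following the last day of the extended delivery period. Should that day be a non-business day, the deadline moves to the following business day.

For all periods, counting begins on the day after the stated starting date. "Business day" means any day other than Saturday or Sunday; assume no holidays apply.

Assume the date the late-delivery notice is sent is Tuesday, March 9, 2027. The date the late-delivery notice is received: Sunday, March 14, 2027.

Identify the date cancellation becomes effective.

May 11, 2027

The last day of the extended delivery period: March 14, 2027 + 30 days = April 13, 2027.
Adding 28 calendar days to April 13, 2027 gives May 11, 2027, which is the date cancellation becomes effective. May 11, 2027 is a Tuesday, so no roll-forward applies.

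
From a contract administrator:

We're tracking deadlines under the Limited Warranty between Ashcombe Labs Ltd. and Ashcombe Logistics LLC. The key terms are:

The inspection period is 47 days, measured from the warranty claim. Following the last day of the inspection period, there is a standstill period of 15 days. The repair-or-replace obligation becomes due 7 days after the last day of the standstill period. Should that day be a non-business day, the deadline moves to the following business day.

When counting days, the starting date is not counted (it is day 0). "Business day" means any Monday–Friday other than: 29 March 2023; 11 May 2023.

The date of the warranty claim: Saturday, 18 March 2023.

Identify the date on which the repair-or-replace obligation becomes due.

The last day of the inspection period: 47 calendar days after 18 March 2023 is 4 May 2023.
Adding 15 calendar days to 4 May 2023 gives 19 May 2023, which is the last day of the standstill period.
The date on which the repair-or-replace obligation becomes due: 7 calendar days after 19 May 2023 is 26 May 2023. 26 May 2023 is a Friday and is not a listed holiday, so no roll-forward applies.

26 May 2023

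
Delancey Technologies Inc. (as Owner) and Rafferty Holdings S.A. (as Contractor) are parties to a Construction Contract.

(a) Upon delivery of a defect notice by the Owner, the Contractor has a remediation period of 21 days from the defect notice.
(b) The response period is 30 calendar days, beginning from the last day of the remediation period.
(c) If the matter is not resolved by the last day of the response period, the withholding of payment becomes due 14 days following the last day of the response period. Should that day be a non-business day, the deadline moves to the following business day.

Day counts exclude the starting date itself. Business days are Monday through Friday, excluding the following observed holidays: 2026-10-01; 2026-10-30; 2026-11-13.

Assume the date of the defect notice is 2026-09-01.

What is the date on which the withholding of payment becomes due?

Adding 21 calendar days to 2026-09-01 gives 2026-09-22, which is the last day of the remediation period.
Adding 30 calendar days to 2026-09-22 gives 2026-10-22, which is the last day of the response period.
Adding 14 calendar days to 2026-10-22 gives 2026-11-05, which is the date on which the withholding of payment becomes due. 2026-11-05 is a Thursday and is not a listed holiday, so no roll-forward applies.

2026-11-05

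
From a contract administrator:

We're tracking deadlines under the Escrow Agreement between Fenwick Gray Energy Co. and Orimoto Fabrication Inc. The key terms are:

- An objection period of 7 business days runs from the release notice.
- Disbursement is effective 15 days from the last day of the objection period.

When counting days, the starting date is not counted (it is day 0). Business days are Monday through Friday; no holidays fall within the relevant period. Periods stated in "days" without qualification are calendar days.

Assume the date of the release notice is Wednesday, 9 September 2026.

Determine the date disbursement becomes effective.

3 October 2026

The last day of the objection period: 7 business days after Wednesday, 9 September 2026, skipping weekends — Sep 10, Sep 11, Sep 14, Sep 15, Sep 16, Sep 17, Sep 18 — lands on Friday, 18 September 2026.
Adding 15 calendar days to 18 September 2026 gives 3 October 2026, which is the date disbursement becomes effective.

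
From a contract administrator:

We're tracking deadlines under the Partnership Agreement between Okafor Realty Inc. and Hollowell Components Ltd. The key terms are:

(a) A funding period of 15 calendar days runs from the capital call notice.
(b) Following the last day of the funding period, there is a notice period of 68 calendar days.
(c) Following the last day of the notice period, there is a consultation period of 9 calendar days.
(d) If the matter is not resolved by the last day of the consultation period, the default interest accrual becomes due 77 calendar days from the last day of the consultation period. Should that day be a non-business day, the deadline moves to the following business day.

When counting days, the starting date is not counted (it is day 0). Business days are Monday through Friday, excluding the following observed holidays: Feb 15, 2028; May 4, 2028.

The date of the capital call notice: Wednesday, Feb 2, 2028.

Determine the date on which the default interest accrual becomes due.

Jul 20, 2028

The last day of the funding period: Feb 2, 2028 + 15 days = Feb 17, 2028.
The last day of the notice period: 68 calendar days after Feb 17, 2028 is Apr 25, 2028.
Adding 9 calendar days to Apr 25, 2028 gives May 4, 2028, which is the last day of the consultation period.
The date on which the default interest accrual becomes due: 77 calendar days after May 4, 2028 is Jul 20, 2028. Jul 20, 2028 is a Thursday and is not a listed holiday, so no roll-forward applies.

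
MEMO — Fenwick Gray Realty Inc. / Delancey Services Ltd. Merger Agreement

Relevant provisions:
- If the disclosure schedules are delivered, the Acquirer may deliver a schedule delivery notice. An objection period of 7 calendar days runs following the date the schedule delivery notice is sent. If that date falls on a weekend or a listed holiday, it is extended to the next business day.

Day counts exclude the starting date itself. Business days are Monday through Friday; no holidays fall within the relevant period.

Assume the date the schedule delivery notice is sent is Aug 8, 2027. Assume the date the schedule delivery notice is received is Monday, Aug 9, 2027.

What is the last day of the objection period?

The last day of the objection period: Aug 8, 2027 + 7 days = Aug 15, 2027. That falls on a Sunday, so it rolls to the next business day, Monday, Aug 16, 2027.

Aug 16, 2027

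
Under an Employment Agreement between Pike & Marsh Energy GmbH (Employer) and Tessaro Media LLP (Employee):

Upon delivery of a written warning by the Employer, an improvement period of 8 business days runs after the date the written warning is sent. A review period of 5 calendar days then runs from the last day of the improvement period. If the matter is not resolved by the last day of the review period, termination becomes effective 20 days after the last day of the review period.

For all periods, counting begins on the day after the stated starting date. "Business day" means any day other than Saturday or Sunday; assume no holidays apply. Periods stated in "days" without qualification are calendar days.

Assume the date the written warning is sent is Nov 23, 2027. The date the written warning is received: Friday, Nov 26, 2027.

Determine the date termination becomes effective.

The last day of the improvement period: 8 business days after Tuesday, Nov 23, 2027, skipping weekends — Nov 24, Nov 25, Nov 26, Nov 29, Nov 30, Dec 1, Dec 2, Dec 3 — lands on Friday, Dec 3, 2027.
The last day of the review period: 5 calendar days after Dec 3, 2027 is Dec 8, 2027.
Adding 20 calendar days to Dec 8, 2027 gives Dec 28, 2027, which is the date termination becomes effective.

Dec 28, 2027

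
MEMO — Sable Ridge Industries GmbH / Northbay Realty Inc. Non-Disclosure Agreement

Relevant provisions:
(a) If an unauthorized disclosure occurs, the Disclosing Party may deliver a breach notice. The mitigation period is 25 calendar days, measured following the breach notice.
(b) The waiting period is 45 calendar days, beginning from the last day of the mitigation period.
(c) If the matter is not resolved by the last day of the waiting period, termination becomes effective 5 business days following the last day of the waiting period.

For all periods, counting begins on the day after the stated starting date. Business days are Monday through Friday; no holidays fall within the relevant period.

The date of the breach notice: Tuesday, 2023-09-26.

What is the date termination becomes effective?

The last day of the mitigation period: 25 calendar days after 2023-09-26 is 2023-10-21.
Adding 45 calendar days to 2023-10-21 gives 2023-12-05, which is the last day of the waiting period.
From Tuesday, 2023-12-05, 5 business days (Dec 6, Dec 7, Dec 8, Dec 11, Dec 12, skipping weekends) brings us to Tuesday, 2023-12-12, which is the date termination becomes effective.

2023-12-12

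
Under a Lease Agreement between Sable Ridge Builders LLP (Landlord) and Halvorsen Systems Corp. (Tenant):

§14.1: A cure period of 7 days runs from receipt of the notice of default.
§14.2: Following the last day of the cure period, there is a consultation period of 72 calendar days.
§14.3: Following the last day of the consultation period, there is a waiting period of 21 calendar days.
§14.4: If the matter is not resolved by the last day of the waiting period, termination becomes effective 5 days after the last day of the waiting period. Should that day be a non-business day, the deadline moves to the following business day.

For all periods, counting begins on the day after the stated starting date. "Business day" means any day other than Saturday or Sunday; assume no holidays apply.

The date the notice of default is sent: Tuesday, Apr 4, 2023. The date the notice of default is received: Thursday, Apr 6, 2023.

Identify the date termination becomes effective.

Adding 7 calendar days to Apr 6, 2023 gives Apr 13, 2023, which is the last day of the cure period.
Adding 72 calendar days to Apr 13, 2023 gives Jun 24, 2023, which is the last day of the consultation period.
The last day of the waiting period: 21 calendar days after Jun 24, 2023 is Jul 15, 2023.
The date termination becomes effective: 5 calendar days after Jul 15, 2023 is Jul 20, 2023. Jul 20, 2023 is a Thursday, so no roll-forward applies.

Jul 20, 2023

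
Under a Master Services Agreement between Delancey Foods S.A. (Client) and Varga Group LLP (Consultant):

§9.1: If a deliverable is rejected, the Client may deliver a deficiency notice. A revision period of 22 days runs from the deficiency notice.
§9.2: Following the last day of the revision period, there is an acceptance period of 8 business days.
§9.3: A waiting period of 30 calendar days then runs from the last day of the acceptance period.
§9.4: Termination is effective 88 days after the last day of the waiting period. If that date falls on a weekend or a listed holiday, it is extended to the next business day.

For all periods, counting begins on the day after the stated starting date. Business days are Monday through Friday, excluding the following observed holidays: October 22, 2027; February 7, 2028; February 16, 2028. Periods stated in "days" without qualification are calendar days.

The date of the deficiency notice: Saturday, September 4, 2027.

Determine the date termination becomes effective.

February 1, 2028

The last day of the revision period: September 4, 2027 + 22 days = September 26, 2027.
The last day of the acceptance period: 8 business days after Sunday, September 26, 2027, skipping weekends — Sep 27, Sep 28, Sep 29, Sep 30, Oct 1, Oct 4, Oct 5, Oct 6 — lands on Wednesday, October 6, 2027.
The last day of the waiting period: October 6, 2027 + 30 days = November 5, 2027.
The date termination becomes effective: 88 calendar days after November 5, 2027 is February 1, 2028. February 1, 2028 is a Tuesday and is not a listed holiday, so no roll-forward applies.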